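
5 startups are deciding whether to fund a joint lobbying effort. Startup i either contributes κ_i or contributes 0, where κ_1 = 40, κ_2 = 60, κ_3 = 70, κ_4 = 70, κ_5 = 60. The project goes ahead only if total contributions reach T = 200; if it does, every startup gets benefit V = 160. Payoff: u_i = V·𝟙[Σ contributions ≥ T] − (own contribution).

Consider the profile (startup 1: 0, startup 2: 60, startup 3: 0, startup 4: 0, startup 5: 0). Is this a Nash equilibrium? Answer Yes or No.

No

Total = 60 < 200: not provided.
Startup 1 (pledges 0, payoff 0): pledging 40 → total 100, payoff -40. No gain.
Startup 2 (pledges 60, payoff -60): dropping to 0 → total 0, payoff 0. Profitable deviation.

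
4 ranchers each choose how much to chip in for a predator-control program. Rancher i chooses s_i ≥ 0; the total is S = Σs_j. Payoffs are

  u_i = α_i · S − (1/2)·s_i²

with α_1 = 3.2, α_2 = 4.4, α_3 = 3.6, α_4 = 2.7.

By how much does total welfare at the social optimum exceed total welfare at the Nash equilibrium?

218.135

Rancher i's FOC: ∂u_i/∂s_i = α_i − s_i = 0, so s_i* = α_i.
NE contributions = (3.2, 4.4, 3.6, 2.7); S = 13.9.
W^NE = (Σα)·S − ½Σα_i² = 13.9² − ½·49.85 = 168.285.
Planner sets s_i = Σα_j = 13.9 for every i, so S^SO = 4·13.9 = 55.6.
W^SO = (Σα)·S^SO − ½·4·(Σα)² = (4/2)·13.9² = 386.42.
Deadweight loss = W^SO − W^NE = 218.135.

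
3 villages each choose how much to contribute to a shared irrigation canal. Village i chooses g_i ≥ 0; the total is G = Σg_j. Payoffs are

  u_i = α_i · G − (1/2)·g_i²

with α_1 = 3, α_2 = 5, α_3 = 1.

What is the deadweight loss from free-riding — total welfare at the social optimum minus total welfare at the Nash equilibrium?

58

Village i's FOC: ∂u_i/∂g_i = α_i − g_i = 0, so g_i* = α_i.
NE contributions = (3, 5, 1); G = 9.
W^NE = (Σα)·G − ½Σα_i² = 9² − ½·35 = 63.5.
Planner sets g_i = Σα_j = 9 for every i, so G^SO = 3·9 = 27.
W^SO = (Σα)·G^SO − ½·3·(Σα)² = (3/2)·9² = 121.5.
Deadweight loss = W^SO − W^NE = 58.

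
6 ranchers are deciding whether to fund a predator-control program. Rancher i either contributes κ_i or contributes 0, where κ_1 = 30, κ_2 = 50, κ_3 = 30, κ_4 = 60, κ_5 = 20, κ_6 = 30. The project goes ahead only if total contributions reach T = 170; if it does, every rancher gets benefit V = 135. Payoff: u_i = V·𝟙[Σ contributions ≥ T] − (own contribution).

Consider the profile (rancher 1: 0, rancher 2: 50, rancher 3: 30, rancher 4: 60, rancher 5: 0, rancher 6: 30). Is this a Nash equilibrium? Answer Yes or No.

Total = 170 ≥ 170: provided.
Rancher 1 (pledges 0, payoff 135): pledging 30 → total 200, payoff 105. No gain.
Rancher 2 (pledges 50, payoff 85): dropping to 0 → total 120, payoff 0. No gain.
Rancher 3 (pledges 30, payoff 105): dropping to 0 → total 140, payoff 0. No gain.
Rancher 4 (pledges 60, payoff 75): dropping to 0 → total 110, payoff 0. No gain.
Rancher 5 (pledges 0, payoff 135): pledging 20 → total 190, payoff 115. No gain.
Rancher 6 (pledges 30, payoff 105): dropping to 0 → total 140, payoff 0. No gain.

Yes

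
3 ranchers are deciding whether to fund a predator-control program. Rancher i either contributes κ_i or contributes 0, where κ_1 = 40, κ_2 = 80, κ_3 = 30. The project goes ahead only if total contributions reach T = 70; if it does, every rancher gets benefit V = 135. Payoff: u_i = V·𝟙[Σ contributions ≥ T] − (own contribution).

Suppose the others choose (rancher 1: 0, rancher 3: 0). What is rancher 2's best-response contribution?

Others' total = 0. Contributing 80 brings total to 80 ≥ 70: gain V − κ_2 = 55.
Best response: 80.

80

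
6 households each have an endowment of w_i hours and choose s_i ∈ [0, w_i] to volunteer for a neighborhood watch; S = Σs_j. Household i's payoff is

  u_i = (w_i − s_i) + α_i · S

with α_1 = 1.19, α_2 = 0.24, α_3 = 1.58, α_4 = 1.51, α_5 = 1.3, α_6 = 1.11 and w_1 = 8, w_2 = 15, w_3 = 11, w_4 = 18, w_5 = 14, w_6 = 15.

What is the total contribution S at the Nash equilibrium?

66

∂u_i/∂s_i = α_i − 1, so household i contributes w_i if α_i > 1, else 0.
α_i > 1 for i ∈ {1, 3, 4, 5, 6}; NE contributions (8, 0, 11, 18, 14, 15), S = 66.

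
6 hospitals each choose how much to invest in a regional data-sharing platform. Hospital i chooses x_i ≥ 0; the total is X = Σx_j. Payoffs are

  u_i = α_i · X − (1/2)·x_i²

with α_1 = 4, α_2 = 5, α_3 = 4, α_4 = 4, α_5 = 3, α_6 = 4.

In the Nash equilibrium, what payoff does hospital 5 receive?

Hospital i's FOC: ∂u_i/∂x_i = α_i − x_i = 0, so x_i* = α_i.
NE contributions = (4, 5, 4, 4, 3, 4); X = 24.
u_5 = α_5·X − ½·(x_5)² = 3·24 − ½·3² = 67.5.

67.5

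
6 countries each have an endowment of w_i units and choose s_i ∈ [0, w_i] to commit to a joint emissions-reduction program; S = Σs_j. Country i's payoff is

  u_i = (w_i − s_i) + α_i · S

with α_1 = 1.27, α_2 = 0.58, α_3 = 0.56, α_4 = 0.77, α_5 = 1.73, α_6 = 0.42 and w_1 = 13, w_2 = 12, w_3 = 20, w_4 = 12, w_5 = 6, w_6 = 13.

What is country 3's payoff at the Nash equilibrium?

30.64

∂u_i/∂s_i = α_i − 1, so country i contributes w_i if α_i > 1, else 0.
α_i > 1 for i ∈ {1, 5}; NE contributions (13, 0, 0, 0, 6, 0), S = 19.
u_3 = (20 − 0) + 0.56·19 = 30.64.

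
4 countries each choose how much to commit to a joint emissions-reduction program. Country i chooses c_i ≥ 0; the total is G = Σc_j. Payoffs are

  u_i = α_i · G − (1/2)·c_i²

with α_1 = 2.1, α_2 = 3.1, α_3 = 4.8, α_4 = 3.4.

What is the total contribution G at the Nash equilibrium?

13.4

Country i's FOC: ∂u_i/∂c_i = α_i − c_i = 0, so c_i* = α_i.
NE contributions = (2.1, 3.1, 4.8, 3.4); G = 13.4.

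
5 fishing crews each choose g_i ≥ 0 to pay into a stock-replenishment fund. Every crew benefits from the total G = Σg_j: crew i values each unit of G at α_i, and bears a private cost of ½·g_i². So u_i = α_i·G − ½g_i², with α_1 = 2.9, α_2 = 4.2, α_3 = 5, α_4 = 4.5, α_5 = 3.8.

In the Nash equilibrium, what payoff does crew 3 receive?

89.5

Crew i's FOC: ∂u_i/∂g_i = α_i − g_i = 0, so g_i* = α_i.
NE contributions = (2.9, 4.2, 5, 4.5, 3.8); G = 20.4.
u_3 = α_3·G − ½·(g_3)² = 5·20.4 − ½·5² = 89.5.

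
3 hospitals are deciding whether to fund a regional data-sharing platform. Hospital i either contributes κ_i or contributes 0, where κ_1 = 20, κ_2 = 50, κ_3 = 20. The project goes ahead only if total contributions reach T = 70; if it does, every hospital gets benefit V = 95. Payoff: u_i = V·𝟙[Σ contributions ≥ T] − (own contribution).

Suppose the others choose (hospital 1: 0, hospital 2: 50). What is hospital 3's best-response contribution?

20

Others' total = 50. Contributing 20 brings total to 70 ≥ 70: gain V − κ_3 = 75.
Best response: 20.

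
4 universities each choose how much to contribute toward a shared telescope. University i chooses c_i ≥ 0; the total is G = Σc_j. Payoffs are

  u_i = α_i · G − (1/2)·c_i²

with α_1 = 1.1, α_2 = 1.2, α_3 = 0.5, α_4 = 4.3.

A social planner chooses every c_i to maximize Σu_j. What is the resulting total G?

Planner FOC: ∂(Σu_j)/∂c_i = (Σα_j) − c_i = 0, so c_i^SO = Σα_j = 7.1 for every i; G^SO = 28.4.

28.4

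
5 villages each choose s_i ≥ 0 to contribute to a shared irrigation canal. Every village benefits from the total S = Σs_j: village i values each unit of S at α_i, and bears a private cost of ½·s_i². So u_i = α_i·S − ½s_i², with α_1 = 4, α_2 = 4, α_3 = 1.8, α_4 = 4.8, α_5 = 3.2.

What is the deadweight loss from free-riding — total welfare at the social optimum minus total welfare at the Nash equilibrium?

Village i's FOC: ∂u_i/∂s_i = α_i − s_i = 0, so s_i* = α_i.
NE contributions = (4, 4, 1.8, 4.8, 3.2); S = 17.8.
W^NE = (Σα)·S − ½Σα_i² = 17.8² − ½·68.52 = 282.58.
Planner sets s_i = Σα_j = 17.8 for every i, so S^SO = 5·17.8 = 89.
W^SO = (Σα)·S^SO − ½·5·(Σα)² = (5/2)·17.8² = 792.1.
Deadweight loss = W^SO − W^NE = 509.52.

509.52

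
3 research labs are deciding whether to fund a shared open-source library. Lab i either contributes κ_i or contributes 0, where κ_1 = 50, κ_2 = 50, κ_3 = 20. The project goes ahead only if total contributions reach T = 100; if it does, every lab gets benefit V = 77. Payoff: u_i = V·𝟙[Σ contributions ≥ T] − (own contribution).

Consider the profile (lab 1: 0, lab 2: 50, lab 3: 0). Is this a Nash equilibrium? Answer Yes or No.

No

Total = 50 < 100: not provided.
Lab 1 (pledges 0, payoff 0): pledging 50 → total 100, payoff 27. Profitable deviation.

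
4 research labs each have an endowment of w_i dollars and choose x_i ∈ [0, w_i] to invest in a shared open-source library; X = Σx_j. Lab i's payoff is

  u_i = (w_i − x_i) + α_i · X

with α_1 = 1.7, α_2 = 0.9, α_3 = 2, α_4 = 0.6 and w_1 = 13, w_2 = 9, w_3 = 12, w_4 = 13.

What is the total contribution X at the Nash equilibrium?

∂u_i/∂x_i = α_i − 1, so lab i contributes w_i if α_i > 1, else 0.
α_i > 1 for i ∈ {1, 3}; NE contributions (13, 0, 12, 0), X = 25.

25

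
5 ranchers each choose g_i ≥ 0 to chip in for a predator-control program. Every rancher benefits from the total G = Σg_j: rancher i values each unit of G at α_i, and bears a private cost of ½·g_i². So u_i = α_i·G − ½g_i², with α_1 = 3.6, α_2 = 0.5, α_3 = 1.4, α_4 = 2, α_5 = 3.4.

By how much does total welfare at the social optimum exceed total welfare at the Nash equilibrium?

193.58

Rancher i's FOC: ∂u_i/∂g_i = α_i − g_i = 0, so g_i* = α_i.
NE contributions = (3.6, 0.5, 1.4, 2, 3.4); G = 10.9.
W^NE = (Σα)·G − ½Σα_i² = 10.9² − ½·30.73 = 103.445.
Planner sets g_i = Σα_j = 10.9 for every i, so G^SO = 5·10.9 = 54.5.
W^SO = (Σα)·G^SO − ½·5·(Σα)² = (5/2)·10.9² = 297.025.
Deadweight loss = W^SO − W^NE = 193.58.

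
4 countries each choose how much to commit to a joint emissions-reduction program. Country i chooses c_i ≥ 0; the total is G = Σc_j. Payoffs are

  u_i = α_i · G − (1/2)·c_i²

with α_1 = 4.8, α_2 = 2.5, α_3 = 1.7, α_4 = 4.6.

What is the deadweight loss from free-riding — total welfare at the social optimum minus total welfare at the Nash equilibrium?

Country i's FOC: ∂u_i/∂c_i = α_i − c_i = 0, so c_i* = α_i.
NE contributions = (4.8, 2.5, 1.7, 4.6); G = 13.6.
W^NE = (Σα)·G − ½Σα_i² = 13.6² − ½·53.34 = 158.29.
Planner sets c_i = Σα_j = 13.6 for every i, so G^SO = 4·13.6 = 54.4.
W^SO = (Σα)·G^SO − ½·4·(Σα)² = (4/2)·13.6² = 369.92.
Deadweight loss = W^SO − W^NE = 211.63.

211.63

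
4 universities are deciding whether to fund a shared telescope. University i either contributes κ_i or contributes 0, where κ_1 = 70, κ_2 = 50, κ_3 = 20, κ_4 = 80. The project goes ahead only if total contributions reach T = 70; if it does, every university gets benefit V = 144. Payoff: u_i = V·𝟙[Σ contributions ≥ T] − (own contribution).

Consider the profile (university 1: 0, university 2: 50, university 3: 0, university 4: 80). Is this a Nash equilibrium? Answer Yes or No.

Total = 130 ≥ 70: provided.
University 1 (pledges 0, payoff 144): pledging 70 → total 200, payoff 74. No gain.
University 2 (pledges 50, payoff 94): dropping to 0 → total 80, payoff 144. Profitable deviation.

No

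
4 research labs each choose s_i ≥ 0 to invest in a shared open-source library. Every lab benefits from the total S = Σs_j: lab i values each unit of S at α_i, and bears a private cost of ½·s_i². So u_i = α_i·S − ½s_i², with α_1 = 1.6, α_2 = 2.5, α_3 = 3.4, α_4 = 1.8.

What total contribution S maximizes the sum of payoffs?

37.2

Planner FOC: ∂(Σu_j)/∂s_i = (Σα_j) − s_i = 0, so s_i^SO = Σα_j = 9.3 for every i; S^SO = 37.2.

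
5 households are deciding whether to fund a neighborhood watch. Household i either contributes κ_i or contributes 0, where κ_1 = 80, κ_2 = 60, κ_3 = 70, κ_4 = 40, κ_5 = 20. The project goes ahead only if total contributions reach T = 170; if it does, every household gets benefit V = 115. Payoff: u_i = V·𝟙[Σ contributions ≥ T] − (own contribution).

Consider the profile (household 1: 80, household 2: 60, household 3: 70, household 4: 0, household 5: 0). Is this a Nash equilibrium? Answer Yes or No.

Total = 210 ≥ 170: provided.
Household 1 (pledges 80, payoff 35): dropping to 0 → total 130, payoff 0. No gain.
Household 2 (pledges 60, payoff 55): dropping to 0 → total 150, payoff 0. No gain.
Household 3 (pledges 70, payoff 45): dropping to 0 → total 140, payoff 0. No gain.
Household 4 (pledges 0, payoff 115): pledging 40 → total 250, payoff 75. No gain.
Household 5 (pledges 0, payoff 115): pledging 20 → total 230, payoff 95. No gain.

Yes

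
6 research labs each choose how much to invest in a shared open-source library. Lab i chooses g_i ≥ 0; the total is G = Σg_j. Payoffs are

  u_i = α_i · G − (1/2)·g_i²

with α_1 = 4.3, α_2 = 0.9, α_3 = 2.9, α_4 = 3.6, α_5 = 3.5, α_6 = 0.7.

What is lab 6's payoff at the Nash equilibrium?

10.885

Lab i's FOC: ∂u_i/∂g_i = α_i − g_i = 0, so g_i* = α_i.
NE contributions = (4.3, 0.9, 2.9, 3.6, 3.5, 0.7); G = 15.9.
u_6 = α_6·G − ½·(g_6)² = 0.7·15.9 − ½·0.7² = 10.885.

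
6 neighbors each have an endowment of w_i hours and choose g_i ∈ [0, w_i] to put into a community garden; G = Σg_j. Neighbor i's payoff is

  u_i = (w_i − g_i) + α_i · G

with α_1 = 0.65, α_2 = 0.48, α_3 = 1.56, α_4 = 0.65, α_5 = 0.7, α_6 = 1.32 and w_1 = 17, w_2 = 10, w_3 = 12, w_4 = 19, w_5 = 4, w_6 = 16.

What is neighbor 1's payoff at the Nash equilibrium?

35.2

∂u_i/∂g_i = α_i − 1, so neighbor i contributes w_i if α_i > 1, else 0.
α_i > 1 for i ∈ {3, 6}; NE contributions (0, 0, 12, 0, 0, 16), G = 28.
u_1 = (17 − 0) + 0.65·28 = 35.2.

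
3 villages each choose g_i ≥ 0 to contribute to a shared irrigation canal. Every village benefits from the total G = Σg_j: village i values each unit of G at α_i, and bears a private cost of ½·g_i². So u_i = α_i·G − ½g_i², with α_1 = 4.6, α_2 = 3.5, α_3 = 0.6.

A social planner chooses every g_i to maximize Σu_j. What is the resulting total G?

26.1

Planner FOC: ∂(Σu_j)/∂g_i = (Σα_j) − g_i = 0, so g_i^SO = Σα_j = 8.7 for every i; G^SO = 26.1.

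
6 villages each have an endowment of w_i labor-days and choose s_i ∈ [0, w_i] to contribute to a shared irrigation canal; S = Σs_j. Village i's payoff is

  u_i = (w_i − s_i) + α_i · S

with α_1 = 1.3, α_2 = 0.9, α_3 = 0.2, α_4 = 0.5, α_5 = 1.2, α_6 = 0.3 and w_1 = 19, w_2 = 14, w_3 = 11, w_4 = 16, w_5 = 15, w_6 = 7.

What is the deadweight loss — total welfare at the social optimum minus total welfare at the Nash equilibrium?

∂u_i/∂s_i = α_i − 1, so village i contributes w_i if α_i > 1, else 0.
α_i > 1 for i ∈ {1, 5}; NE contributions (19, 0, 0, 0, 15, 0), S = 34.
W^NE = Σw_i − S^NE + (Σα_i)·S^NE = 82 + 3.4·34 = 197.6.
Planner: ∂(Σu_j)/∂s_i = Σα_j − 1 = 3.4 > 0, so everyone contributes w_i; S^SO = 82, W^SO = 82 + 3.4·82 = 360.8.
Deadweight loss = 163.2.

163.2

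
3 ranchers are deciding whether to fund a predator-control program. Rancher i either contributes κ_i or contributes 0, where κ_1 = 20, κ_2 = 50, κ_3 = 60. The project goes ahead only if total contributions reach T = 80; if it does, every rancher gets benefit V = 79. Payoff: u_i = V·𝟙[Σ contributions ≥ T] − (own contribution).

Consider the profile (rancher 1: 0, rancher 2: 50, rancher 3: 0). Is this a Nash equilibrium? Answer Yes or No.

Total = 50 < 80: not provided.
Rancher 1 (pledges 0, payoff 0): pledging 20 → total 70, payoff -20. No gain.
Rancher 2 (pledges 50, payoff -50): dropping to 0 → total 0, payoff 0. Profitable deviation.

No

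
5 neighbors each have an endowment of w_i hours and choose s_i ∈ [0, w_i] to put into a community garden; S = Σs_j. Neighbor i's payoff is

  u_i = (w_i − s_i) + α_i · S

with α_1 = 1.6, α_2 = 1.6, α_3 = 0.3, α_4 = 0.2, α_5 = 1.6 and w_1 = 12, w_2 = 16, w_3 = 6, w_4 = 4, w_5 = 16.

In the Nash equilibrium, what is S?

∂u_i/∂s_i = α_i − 1, so neighbor i contributes w_i if α_i > 1, else 0.
α_i > 1 for i ∈ {1, 2, 5}; NE contributions (12, 16, 0, 0, 16), S = 44.

44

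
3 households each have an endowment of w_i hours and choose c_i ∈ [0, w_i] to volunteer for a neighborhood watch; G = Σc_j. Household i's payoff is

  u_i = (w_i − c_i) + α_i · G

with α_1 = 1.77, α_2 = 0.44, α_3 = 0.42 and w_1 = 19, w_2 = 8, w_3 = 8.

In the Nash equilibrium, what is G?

19

∂u_i/∂c_i = α_i − 1, so household i contributes w_i if α_i > 1, else 0.
α_i > 1 for i ∈ {1}; NE contributions (19, 0, 0), G = 19.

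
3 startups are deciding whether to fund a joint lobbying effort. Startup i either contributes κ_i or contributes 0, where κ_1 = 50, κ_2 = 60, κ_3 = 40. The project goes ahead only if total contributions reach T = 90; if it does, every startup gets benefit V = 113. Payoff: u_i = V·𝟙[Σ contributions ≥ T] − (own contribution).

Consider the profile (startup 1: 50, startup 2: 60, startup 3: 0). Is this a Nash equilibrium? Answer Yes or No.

Yes

Total = 110 ≥ 90: provided.
Startup 1 (pledges 50, payoff 63): dropping to 0 → total 60, payoff 0. No gain.
Startup 2 (pledges 60, payoff 53): dropping to 0 → total 50, payoff 0. No gain.
Startup 3 (pledges 0, payoff 113): pledging 40 → total 150, payoff 73. No gain.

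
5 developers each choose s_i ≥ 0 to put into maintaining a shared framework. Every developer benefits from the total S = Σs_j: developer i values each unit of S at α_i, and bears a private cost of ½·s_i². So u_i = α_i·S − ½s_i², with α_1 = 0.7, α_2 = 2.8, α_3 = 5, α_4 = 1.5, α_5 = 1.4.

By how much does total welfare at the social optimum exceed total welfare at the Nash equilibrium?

213.71

Developer i's FOC: ∂u_i/∂s_i = α_i − s_i = 0, so s_i* = α_i.
NE contributions = (0.7, 2.8, 5, 1.5, 1.4); S = 11.4.
W^NE = (Σα)·S − ½Σα_i² = 11.4² − ½·37.54 = 111.19.
Planner sets s_i = Σα_j = 11.4 for every i, so S^SO = 5·11.4 = 57.
W^SO = (Σα)·S^SO − ½·5·(Σα)² = (5/2)·11.4² = 324.9.
Deadweight loss = W^SO − W^NE = 213.71.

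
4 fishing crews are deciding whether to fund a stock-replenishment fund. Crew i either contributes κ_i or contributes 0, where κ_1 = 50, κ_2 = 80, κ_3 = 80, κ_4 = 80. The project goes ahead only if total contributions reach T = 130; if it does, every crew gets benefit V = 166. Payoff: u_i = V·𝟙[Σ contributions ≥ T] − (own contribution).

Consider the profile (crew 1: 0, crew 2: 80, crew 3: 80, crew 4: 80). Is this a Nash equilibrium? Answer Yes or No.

Total = 240 ≥ 130: provided.
Crew 1 (pledges 0, payoff 166): pledging 50 → total 290, payoff 116. No gain.
Crew 2 (pledges 80, payoff 86): dropping to 0 → total 160, payoff 166. Profitable deviation.

No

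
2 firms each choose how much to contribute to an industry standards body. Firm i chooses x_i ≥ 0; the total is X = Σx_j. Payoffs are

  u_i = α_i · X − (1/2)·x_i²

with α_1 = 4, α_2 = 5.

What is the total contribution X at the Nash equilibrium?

Firm i's FOC: ∂u_i/∂x_i = α_i − x_i = 0, so x_i* = α_i.
NE contributions = (4, 5); X = 9.

9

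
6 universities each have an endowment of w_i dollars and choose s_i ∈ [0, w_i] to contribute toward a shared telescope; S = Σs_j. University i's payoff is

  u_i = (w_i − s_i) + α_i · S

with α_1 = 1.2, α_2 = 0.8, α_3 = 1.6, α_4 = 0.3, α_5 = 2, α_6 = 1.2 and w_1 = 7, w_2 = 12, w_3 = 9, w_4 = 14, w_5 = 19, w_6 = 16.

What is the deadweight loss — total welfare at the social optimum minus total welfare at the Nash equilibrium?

∂u_i/∂s_i = α_i − 1, so university i contributes w_i if α_i > 1, else 0.
α_i > 1 for i ∈ {1, 3, 5, 6}; NE contributions (7, 0, 9, 0, 19, 16), S = 51.
W^NE = Σw_i − S^NE + (Σα_i)·S^NE = 77 + 6.1·51 = 388.1.
Planner: ∂(Σu_j)/∂s_i = Σα_j − 1 = 6.1 > 0, so everyone contributes w_i; S^SO = 77, W^SO = 77 + 6.1·77 = 546.7.
Deadweight loss = 158.6.

158.6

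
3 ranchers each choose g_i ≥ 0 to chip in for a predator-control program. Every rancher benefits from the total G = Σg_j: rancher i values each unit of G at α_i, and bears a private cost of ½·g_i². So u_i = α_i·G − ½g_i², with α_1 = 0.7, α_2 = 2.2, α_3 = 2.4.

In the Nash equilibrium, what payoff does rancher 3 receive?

Rancher i's FOC: ∂u_i/∂g_i = α_i − g_i = 0, so g_i* = α_i.
NE contributions = (0.7, 2.2, 2.4); G = 5.3.
u_3 = α_3·G − ½·(g_3)² = 2.4·5.3 − ½·2.4² = 9.84.

9.84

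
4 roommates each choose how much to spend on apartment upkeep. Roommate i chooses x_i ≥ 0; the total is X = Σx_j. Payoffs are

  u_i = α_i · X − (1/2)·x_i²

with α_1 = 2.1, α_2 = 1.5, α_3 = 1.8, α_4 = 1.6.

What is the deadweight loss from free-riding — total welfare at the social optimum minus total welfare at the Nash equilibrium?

55.23

Roommate i's FOC: ∂u_i/∂x_i = α_i − x_i = 0, so x_i* = α_i.
NE contributions = (2.1, 1.5, 1.8, 1.6); X = 7.
W^NE = (Σα)·X − ½Σα_i² = 7² − ½·12.46 = 42.77.
Planner sets x_i = Σα_j = 7 for every i, so X^SO = 4·7 = 28.
W^SO = (Σα)·X^SO − ½·4·(Σα)² = (4/2)·7² = 98.
Deadweight loss = W^SO − W^NE = 55.23.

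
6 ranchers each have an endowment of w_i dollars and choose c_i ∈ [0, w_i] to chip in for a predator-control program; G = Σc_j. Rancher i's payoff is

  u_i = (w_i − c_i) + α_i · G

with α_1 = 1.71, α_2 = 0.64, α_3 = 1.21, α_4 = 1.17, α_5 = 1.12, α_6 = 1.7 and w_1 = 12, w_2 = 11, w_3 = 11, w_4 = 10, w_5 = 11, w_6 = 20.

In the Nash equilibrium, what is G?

∂u_i/∂c_i = α_i − 1, so rancher i contributes w_i if α_i > 1, else 0.
α_i > 1 for i ∈ {1, 3, 4, 5, 6}; NE contributions (12, 0, 11, 10, 11, 20), G = 64.

64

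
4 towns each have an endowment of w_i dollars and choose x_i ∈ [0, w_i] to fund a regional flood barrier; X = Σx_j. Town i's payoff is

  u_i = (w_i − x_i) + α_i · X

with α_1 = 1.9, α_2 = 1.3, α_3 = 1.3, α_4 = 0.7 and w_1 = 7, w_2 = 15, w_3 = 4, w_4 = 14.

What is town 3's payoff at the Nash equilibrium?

∂u_i/∂x_i = α_i − 1, so town i contributes w_i if α_i > 1, else 0.
α_i > 1 for i ∈ {1, 2, 3}; NE contributions (7, 15, 4, 0), X = 26.
u_3 = (4 − 4) + 1.3·26 = 33.8.

33.8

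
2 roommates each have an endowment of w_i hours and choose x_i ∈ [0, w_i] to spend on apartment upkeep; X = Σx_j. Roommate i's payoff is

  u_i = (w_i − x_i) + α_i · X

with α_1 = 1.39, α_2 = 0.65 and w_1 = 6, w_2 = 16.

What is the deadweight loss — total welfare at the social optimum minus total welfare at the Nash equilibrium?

∂u_i/∂x_i = α_i − 1, so roommate i contributes w_i if α_i > 1, else 0.
α_i > 1 for i ∈ {1}; NE contributions (6, 0), X = 6.
W^NE = Σw_i − X^NE + (Σα_i)·X^NE = 22 + 1.04·6 = 28.24.
Planner: ∂(Σu_j)/∂x_i = Σα_j − 1 = 1.04 > 0, so everyone contributes w_i; X^SO = 22, W^SO = 22 + 1.04·22 = 44.88.
Deadweight loss = 16.64.

16.64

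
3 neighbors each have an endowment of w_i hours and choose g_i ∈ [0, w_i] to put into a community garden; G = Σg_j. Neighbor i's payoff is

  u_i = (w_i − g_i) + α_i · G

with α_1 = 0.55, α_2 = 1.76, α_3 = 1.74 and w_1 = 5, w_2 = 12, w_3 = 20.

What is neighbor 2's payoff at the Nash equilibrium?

56.32

∂u_i/∂g_i = α_i − 1, so neighbor i contributes w_i if α_i > 1, else 0.
α_i > 1 for i ∈ {2, 3}; NE contributions (0, 12, 20), G = 32.
u_2 = (12 − 12) + 1.76·32 = 56.32.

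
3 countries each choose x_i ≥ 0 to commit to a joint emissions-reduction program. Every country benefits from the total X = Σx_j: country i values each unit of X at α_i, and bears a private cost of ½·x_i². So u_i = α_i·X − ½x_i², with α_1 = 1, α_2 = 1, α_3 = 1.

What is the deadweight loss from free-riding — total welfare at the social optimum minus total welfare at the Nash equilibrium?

6

Country i's FOC: ∂u_i/∂x_i = α_i − x_i = 0, so x_i* = α_i.
NE contributions = (1, 1, 1); X = 3.
W^NE = (Σα)·X − ½Σα_i² = 3² − ½·3 = 7.5.
Planner sets x_i = Σα_j = 3 for every i, so X^SO = 3·3 = 9.
W^SO = (Σα)·X^SO − ½·3·(Σα)² = (3/2)·3² = 13.5.
Deadweight loss = W^SO − W^NE = 6.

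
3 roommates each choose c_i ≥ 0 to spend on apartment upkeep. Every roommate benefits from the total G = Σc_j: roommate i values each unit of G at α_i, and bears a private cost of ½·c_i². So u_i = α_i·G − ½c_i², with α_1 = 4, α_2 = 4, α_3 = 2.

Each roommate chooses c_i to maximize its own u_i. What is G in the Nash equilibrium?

10

Roommate i's FOC: ∂u_i/∂c_i = α_i − c_i = 0, so c_i* = α_i.
NE contributions = (4, 4, 2); G = 10.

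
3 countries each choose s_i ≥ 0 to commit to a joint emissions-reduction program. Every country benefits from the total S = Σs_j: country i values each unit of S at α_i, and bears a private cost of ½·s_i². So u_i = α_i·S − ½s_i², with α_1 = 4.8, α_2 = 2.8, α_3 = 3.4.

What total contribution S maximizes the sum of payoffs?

Planner FOC: ∂(Σu_j)/∂s_i = (Σα_j) − s_i = 0, so s_i^SO = Σα_j = 11 for every i; S^SO = 33.

33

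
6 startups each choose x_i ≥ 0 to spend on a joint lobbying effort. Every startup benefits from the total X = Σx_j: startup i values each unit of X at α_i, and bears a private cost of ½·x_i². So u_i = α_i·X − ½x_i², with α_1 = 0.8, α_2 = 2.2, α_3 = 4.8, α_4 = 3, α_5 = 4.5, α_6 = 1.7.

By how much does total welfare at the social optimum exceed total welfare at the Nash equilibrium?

608.33

Startup i's FOC: ∂u_i/∂x_i = α_i − x_i = 0, so x_i* = α_i.
NE contributions = (0.8, 2.2, 4.8, 3, 4.5, 1.7); X = 17.
W^NE = (Σα)·X − ½Σα_i² = 17² − ½·60.66 = 258.67.
Planner sets x_i = Σα_j = 17 for every i, so X^SO = 6·17 = 102.
W^SO = (Σα)·X^SO − ½·6·(Σα)² = (6/2)·17² = 867.
Deadweight loss = W^SO − W^NE = 608.33.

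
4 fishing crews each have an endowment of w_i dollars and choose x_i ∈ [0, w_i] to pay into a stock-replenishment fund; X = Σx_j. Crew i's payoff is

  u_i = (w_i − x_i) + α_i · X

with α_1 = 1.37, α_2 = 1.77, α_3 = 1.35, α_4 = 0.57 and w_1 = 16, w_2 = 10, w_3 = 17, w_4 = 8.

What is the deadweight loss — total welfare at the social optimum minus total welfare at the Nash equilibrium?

32.48

∂u_i/∂x_i = α_i − 1, so crew i contributes w_i if α_i > 1, else 0.
α_i > 1 for i ∈ {1, 2, 3}; NE contributions (16, 10, 17, 0), X = 43.
W^NE = Σw_i − X^NE + (Σα_i)·X^NE = 51 + 4.06·43 = 225.58.
Planner: ∂(Σu_j)/∂x_i = Σα_j − 1 = 4.06 > 0, so everyone contributes w_i; X^SO = 51, W^SO = 51 + 4.06·51 = 258.06.
Deadweight loss = 32.48.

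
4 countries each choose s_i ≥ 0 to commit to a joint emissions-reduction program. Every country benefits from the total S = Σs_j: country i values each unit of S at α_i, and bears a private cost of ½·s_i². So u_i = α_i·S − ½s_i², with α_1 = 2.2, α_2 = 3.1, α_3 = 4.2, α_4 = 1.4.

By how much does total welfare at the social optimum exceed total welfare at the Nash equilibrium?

Country i's FOC: ∂u_i/∂s_i = α_i − s_i = 0, so s_i* = α_i.
NE contributions = (2.2, 3.1, 4.2, 1.4); S = 10.9.
W^NE = (Σα)·S − ½Σα_i² = 10.9² − ½·34.05 = 101.785.
Planner sets s_i = Σα_j = 10.9 for every i, so S^SO = 4·10.9 = 43.6.
W^SO = (Σα)·S^SO − ½·4·(Σα)² = (4/2)·10.9² = 237.62.
Deadweight loss = W^SO − W^NE = 135.835.

135.835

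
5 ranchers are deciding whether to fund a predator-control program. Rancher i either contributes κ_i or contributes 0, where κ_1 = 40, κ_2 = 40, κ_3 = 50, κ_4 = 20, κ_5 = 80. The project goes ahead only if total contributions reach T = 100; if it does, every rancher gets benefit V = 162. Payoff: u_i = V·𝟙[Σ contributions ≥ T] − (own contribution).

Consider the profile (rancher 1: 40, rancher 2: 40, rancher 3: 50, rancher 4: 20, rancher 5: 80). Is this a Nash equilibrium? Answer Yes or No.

No

Total = 230 ≥ 100: provided.
Rancher 1 (pledges 40, payoff 122): dropping to 0 → total 190, payoff 162. Profitable deviation.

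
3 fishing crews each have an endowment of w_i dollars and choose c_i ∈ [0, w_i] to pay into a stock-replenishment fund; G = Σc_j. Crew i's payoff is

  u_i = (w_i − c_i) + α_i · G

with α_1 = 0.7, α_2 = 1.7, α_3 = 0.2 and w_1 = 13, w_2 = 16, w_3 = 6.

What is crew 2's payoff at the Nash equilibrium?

∂u_i/∂c_i = α_i − 1, so crew i contributes w_i if α_i > 1, else 0.
α_i > 1 for i ∈ {2}; NE contributions (0, 16, 0), G = 16.
u_2 = (16 − 16) + 1.7·16 = 27.2.

27.2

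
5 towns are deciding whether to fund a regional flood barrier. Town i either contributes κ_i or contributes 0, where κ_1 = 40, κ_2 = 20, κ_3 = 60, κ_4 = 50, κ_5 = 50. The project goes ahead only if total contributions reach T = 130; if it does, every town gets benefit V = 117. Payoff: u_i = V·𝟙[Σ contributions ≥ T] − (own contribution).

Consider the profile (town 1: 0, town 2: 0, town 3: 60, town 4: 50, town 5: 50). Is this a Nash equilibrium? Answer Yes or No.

Yes

Total = 160 ≥ 130: provided.
Town 1 (pledges 0, payoff 117): pledging 40 → total 200, payoff 77. No gain.
Town 2 (pledges 0, payoff 117): pledging 20 → total 180, payoff 97. No gain.
Town 3 (pledges 60, payoff 57): dropping to 0 → total 100, payoff 0. No gain.
Town 4 (pledges 50, payoff 67): dropping to 0 → total 110, payoff 0. No gain.
Town 5 (pledges 50, payoff 67): dropping to 0 → total 110, payoff 0. No gain.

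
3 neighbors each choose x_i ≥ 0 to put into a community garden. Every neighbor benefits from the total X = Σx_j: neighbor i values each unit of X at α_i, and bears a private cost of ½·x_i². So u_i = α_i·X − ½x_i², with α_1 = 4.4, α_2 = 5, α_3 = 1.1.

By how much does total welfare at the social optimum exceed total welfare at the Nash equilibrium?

Neighbor i's FOC: ∂u_i/∂x_i = α_i − x_i = 0, so x_i* = α_i.
NE contributions = (4.4, 5, 1.1); X = 10.5.
W^NE = (Σα)·X − ½Σα_i² = 10.5² − ½·45.57 = 87.465.
Planner sets x_i = Σα_j = 10.5 for every i, so X^SO = 3·10.5 = 31.5.
W^SO = (Σα)·X^SO − ½·3·(Σα)² = (3/2)·10.5² = 165.375.
Deadweight loss = W^SO − W^NE = 77.91.

77.91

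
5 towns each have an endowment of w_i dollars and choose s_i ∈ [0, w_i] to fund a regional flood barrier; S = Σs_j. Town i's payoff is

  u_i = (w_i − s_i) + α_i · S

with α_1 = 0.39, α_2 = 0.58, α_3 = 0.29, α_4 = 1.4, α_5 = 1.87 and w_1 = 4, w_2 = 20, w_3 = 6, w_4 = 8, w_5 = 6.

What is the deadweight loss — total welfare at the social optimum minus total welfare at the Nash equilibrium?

105.9

∂u_i/∂s_i = α_i − 1, so town i contributes w_i if α_i > 1, else 0.
α_i > 1 for i ∈ {4, 5}; NE contributions (0, 0, 0, 8, 6), S = 14.
W^NE = Σw_i − S^NE + (Σα_i)·S^NE = 44 + 3.53·14 = 93.42.
Planner: ∂(Σu_j)/∂s_i = Σα_j − 1 = 3.53 > 0, so everyone contributes w_i; S^SO = 44, W^SO = 44 + 3.53·44 = 199.32.
Deadweight loss = 105.9.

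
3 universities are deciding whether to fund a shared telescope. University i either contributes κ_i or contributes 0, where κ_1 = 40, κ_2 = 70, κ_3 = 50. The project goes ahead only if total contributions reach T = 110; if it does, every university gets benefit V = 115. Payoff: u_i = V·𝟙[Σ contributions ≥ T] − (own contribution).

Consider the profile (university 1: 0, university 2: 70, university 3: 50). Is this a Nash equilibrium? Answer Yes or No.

Yes

Total = 120 ≥ 110: provided.
University 1 (pledges 0, payoff 115): pledging 40 → total 160, payoff 75. No gain.
University 2 (pledges 70, payoff 45): dropping to 0 → total 50, payoff 0. No gain.
University 3 (pledges 50, payoff 65): dropping to 0 → total 70, payoff 0. No gain.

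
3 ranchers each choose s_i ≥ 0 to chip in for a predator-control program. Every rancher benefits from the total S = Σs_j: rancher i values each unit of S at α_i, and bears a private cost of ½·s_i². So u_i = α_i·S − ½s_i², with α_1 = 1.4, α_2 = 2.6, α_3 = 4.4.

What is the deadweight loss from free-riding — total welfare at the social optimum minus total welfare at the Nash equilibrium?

49.32

Rancher i's FOC: ∂u_i/∂s_i = α_i − s_i = 0, so s_i* = α_i.
NE contributions = (1.4, 2.6, 4.4); S = 8.4.
W^NE = (Σα)·S − ½Σα_i² = 8.4² − ½·28.08 = 56.52.
Planner sets s_i = Σα_j = 8.4 for every i, so S^SO = 3·8.4 = 25.2.
W^SO = (Σα)·S^SO − ½·3·(Σα)² = (3/2)·8.4² = 105.84.
Deadweight loss = W^SO − W^NE = 49.32.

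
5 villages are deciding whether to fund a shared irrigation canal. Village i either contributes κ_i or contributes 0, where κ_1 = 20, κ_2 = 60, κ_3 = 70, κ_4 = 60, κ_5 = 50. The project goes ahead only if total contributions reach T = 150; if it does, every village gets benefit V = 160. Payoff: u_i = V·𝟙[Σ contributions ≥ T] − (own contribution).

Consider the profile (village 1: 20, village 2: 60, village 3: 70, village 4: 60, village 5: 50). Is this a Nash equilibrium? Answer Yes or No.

Total = 260 ≥ 150: provided.
Village 1 (pledges 20, payoff 140): dropping to 0 → total 240, payoff 160. Profitable deviation.

No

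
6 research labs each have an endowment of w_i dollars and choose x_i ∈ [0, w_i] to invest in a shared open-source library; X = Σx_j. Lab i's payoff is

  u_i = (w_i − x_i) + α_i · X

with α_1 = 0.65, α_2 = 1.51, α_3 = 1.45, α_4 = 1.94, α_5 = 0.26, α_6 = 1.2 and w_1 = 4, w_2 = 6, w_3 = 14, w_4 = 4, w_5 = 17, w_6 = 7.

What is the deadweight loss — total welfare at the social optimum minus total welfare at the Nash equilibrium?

∂u_i/∂x_i = α_i − 1, so lab i contributes w_i if α_i > 1, else 0.
α_i > 1 for i ∈ {2, 3, 4, 6}; NE contributions (0, 6, 14, 4, 0, 7), X = 31.
W^NE = Σw_i − X^NE + (Σα_i)·X^NE = 52 + 6.01·31 = 238.31.
Planner: ∂(Σu_j)/∂x_i = Σα_j − 1 = 6.01 > 0, so everyone contributes w_i; X^SO = 52, W^SO = 52 + 6.01·52 = 364.52.
Deadweight loss = 126.21.

126.21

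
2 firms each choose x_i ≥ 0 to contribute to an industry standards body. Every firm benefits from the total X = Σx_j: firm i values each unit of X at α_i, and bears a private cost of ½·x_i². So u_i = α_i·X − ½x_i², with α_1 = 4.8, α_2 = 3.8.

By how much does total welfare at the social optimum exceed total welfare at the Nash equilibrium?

Firm i's FOC: ∂u_i/∂x_i = α_i − x_i = 0, so x_i* = α_i.
NE contributions = (4.8, 3.8); X = 8.6.
W^NE = (Σα)·X − ½Σα_i² = 8.6² − ½·37.48 = 55.22.
Planner sets x_i = Σα_j = 8.6 for every i, so X^SO = 2·8.6 = 17.2.
W^SO = (Σα)·X^SO − ½·2·(Σα)² = (2/2)·8.6² = 73.96.
Deadweight loss = W^SO − W^NE = 18.74.

18.74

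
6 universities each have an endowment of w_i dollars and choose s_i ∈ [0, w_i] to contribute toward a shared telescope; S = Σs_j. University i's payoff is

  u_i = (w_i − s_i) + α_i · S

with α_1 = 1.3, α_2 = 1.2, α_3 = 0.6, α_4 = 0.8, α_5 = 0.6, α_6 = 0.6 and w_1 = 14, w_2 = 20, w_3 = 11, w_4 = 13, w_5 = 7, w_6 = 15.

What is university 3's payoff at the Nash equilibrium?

∂u_i/∂s_i = α_i − 1, so university i contributes w_i if α_i > 1, else 0.
α_i > 1 for i ∈ {1, 2}; NE contributions (14, 20, 0, 0, 0, 0), S = 34.
u_3 = (11 − 0) + 0.6·34 = 31.4.

31.4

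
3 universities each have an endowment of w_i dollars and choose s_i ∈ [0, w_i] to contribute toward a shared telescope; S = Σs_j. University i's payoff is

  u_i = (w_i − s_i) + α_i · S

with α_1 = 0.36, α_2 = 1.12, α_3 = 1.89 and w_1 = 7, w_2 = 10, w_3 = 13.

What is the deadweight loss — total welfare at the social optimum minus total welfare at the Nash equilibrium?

16.59

∂u_i/∂s_i = α_i − 1, so university i contributes w_i if α_i > 1, else 0.
α_i > 1 for i ∈ {2, 3}; NE contributions (0, 10, 13), S = 23.
W^NE = Σw_i − S^NE + (Σα_i)·S^NE = 30 + 2.37·23 = 84.51.
Planner: ∂(Σu_j)/∂s_i = Σα_j − 1 = 2.37 > 0, so everyone contributes w_i; S^SO = 30, W^SO = 30 + 2.37·30 = 101.1.
Deadweight loss = 16.59.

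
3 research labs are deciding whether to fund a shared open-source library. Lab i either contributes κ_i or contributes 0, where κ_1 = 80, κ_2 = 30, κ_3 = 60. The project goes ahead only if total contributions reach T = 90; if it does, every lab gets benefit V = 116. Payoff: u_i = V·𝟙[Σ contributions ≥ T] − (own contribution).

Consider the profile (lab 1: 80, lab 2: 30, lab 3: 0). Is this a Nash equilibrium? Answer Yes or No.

Total = 110 ≥ 90: provided.
Lab 1 (pledges 80, payoff 36): dropping to 0 → total 30, payoff 0. No gain.
Lab 2 (pledges 30, payoff 86): dropping to 0 → total 80, payoff 0. No gain.
Lab 3 (pledges 0, payoff 116): pledging 60 → total 170, payoff 56. No gain.

Yes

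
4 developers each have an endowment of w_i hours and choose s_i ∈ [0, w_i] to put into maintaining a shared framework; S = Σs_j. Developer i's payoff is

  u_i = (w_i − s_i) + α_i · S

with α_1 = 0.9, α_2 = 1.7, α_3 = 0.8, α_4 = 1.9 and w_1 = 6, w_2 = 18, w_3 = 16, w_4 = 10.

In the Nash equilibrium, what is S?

∂u_i/∂s_i = α_i − 1, so developer i contributes w_i if α_i > 1, else 0.
α_i > 1 for i ∈ {2, 4}; NE contributions (0, 18, 0, 10), S = 28.

28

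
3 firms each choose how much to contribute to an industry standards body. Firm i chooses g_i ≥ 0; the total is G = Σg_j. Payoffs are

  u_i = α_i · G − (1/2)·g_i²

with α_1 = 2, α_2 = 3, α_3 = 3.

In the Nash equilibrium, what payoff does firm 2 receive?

Firm i's FOC: ∂u_i/∂g_i = α_i − g_i = 0, so g_i* = α_i.
NE contributions = (2, 3, 3); G = 8.
u_2 = α_2·G − ½·(g_2)² = 3·8 − ½·3² = 19.5.

19.5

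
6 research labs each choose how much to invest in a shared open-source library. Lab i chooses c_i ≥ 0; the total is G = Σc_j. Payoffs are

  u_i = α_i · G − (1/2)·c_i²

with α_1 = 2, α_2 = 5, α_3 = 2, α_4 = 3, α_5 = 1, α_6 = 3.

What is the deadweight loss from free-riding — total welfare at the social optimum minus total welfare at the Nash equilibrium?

538

Lab i's FOC: ∂u_i/∂c_i = α_i − c_i = 0, so c_i* = α_i.
NE contributions = (2, 5, 2, 3, 1, 3); G = 16.
W^NE = (Σα)·G − ½Σα_i² = 16² − ½·52 = 230.
Planner sets c_i = Σα_j = 16 for every i, so G^SO = 6·16 = 96.
W^SO = (Σα)·G^SO − ½·6·(Σα)² = (6/2)·16² = 768.
Deadweight loss = W^SO − W^NE = 538.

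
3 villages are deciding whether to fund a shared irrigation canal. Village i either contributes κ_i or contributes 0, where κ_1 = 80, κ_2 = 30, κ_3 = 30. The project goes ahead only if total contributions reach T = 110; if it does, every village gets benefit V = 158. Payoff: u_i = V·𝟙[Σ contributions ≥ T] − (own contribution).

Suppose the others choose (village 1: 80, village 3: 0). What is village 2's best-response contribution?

30

Others' total = 80. Contributing 30 brings total to 110 ≥ 110: gain V − κ_2 = 128.
Best response: 30.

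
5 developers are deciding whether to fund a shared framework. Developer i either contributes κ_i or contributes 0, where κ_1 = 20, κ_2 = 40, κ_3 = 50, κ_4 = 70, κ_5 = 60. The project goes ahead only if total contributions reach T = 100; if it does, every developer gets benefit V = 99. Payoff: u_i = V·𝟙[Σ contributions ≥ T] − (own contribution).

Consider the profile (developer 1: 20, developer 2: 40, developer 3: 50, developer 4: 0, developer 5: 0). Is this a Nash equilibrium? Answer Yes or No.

Total = 110 ≥ 100: provided.
Developer 1 (pledges 20, payoff 79): dropping to 0 → total 90, payoff 0. No gain.
Developer 2 (pledges 40, payoff 59): dropping to 0 → total 70, payoff 0. No gain.
Developer 3 (pledges 50, payoff 49): dropping to 0 → total 60, payoff 0. No gain.
Developer 4 (pledges 0, payoff 99): pledging 70 → total 180, payoff 29. No gain.
Developer 5 (pledges 0, payoff 99): pledging 60 → total 170, payoff 39. No gain.

Yes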